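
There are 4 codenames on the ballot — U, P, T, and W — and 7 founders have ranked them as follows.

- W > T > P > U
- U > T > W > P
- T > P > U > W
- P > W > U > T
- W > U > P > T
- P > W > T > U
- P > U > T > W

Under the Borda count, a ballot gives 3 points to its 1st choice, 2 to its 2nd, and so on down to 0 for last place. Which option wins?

Borda scores:
  U: 0 + 3 + 1 + 1 + 2 + 0 + 2 = 9
  P: 1 + 0 + 2 + 3 + 1 + 3 + 3 = 13
  T: 2 + 2 + 3 + 0 + 0 + 1 + 1 = 9
  W: 3 + 1 + 0 + 2 + 3 + 2 + 0 = 11
P has the highest total.

P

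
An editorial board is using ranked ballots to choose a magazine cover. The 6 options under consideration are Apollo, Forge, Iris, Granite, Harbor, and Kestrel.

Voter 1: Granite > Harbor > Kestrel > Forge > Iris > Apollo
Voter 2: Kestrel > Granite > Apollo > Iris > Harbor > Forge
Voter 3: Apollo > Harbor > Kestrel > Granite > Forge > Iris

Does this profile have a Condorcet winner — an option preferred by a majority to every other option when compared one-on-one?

Head-to-head results (3 voters total):
Apollo vs Forge: Apollo wins 2–1.
Apollo vs Iris: Apollo wins 2–1.
Apollo vs Granite: Granite wins 2–1.
Apollo vs Harbor: Apollo wins 2–1.
Apollo vs Kestrel: Kestrel wins 2–1.
Forge vs Iris: Forge wins 2–1.
Forge vs Granite: Granite wins 3–0.
Forge vs Harbor: Harbor wins 3–0.
Forge vs Kestrel: Kestrel wins 3–0.
Iris vs Granite: Granite wins 3–0.
Iris vs Harbor: Harbor wins 2–1.
Iris vs Kestrel: Kestrel wins 3–0.
Granite vs Harbor: Granite wins 2–1.
Granite vs Kestrel: Kestrel wins 2–1.
Harbor vs Kestrel: Harbor wins 2–1.
No candidate beats all others: Apollo beats Harbor beats Kestrel beats Apollo, a majority cycle.

No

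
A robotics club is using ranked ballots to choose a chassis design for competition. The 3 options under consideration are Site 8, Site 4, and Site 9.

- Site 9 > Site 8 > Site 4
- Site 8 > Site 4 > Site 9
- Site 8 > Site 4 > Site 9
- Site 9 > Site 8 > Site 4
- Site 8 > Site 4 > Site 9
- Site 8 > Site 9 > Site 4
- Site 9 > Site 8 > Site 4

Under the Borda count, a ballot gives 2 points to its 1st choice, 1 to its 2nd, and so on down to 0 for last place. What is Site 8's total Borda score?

11

Borda scores:
  Site 8: 1 + 2 + 2 + 1 + 2 + 2 + 1 = 11
  Site 4: 0 + 1 + 1 + 0 + 1 + 0 + 0 = 3
  Site 9: 2 + 0 + 0 + 2 + 0 + 1 + 2 = 7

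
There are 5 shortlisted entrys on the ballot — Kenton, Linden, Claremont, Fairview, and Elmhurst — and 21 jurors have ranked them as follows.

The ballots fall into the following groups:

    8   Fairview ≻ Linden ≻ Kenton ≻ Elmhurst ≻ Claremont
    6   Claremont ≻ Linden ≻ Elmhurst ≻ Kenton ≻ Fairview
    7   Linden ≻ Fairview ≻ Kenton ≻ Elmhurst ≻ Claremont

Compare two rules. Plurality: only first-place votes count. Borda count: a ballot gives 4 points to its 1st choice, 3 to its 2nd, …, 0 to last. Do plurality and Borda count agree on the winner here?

No

Plurality first-place counts: Kenton 0, Linden 7, Claremont 6, Fairview 8, Elmhurst 0 → Fairview.
Borda totals: Kenton 36, Linden 70, Claremont 24, Fairview 53, Elmhurst 27 → Linden.
The two rules disagree: plurality picks Fairview, Borda picks Linden.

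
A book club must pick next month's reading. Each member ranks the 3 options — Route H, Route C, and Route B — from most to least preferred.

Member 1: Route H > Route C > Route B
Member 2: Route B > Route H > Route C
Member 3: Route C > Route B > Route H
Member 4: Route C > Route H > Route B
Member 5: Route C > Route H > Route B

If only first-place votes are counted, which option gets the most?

First-place vote totals:
  Route H: 1
  Route C: 3
  Route B: 1
Route C has the most first-place votes.

Route C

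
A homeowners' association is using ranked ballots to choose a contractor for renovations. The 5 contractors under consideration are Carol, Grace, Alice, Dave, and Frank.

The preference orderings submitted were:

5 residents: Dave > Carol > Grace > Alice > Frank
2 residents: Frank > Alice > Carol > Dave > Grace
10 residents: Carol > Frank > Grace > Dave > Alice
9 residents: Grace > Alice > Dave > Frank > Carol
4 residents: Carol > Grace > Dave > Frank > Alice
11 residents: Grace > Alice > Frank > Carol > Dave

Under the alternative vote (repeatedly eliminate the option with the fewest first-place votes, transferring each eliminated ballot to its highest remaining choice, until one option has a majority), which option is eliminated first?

Round 1: Grace 20, Carol 14, Dave 5, Frank 2, Alice 0. Alice has the fewest and is eliminated.
Round 2: Grace 20, Carol 14, Dave 5, Frank 2. Frank has the fewest and is eliminated.
Round 3: Grace 20, Carol 16, Dave 5. Dave has the fewest and is eliminated.
Round 4: Carol 21, Grace 20. Carol has a majority.

Alice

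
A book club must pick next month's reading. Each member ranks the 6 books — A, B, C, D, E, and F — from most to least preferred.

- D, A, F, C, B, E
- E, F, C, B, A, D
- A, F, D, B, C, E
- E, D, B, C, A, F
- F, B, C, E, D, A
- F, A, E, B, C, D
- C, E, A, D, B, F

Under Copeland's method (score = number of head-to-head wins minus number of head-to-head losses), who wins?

Pairwise results:
  A vs B: A wins 4–3.
  A vs C: C wins 4–3.
  A vs D: A wins 4–3.
  A vs E: E wins 4–3.
  A vs F: A wins 4–3.
  B vs C: B wins 4–3.
  B vs D: D wins 4–3.
  B vs E: E wins 4–3.
  B vs F: F wins 5–2.
  C vs D: C wins 4–3.
  C vs E: C wins 4–3.
  C vs F: F wins 5–2.
  D vs E: E wins 5–2.
  D vs F: F wins 4–3.
  E vs F: F wins 4–3.
Copeland scores (wins − losses):
  A: 3 − 2 = 1
  B: 1 − 4 = -3
  C: 3 − 2 = 1
  D: 1 − 4 = -3
  E: 3 − 2 = 1
  F: 4 − 1 = 3
F has the best Copeland score.

F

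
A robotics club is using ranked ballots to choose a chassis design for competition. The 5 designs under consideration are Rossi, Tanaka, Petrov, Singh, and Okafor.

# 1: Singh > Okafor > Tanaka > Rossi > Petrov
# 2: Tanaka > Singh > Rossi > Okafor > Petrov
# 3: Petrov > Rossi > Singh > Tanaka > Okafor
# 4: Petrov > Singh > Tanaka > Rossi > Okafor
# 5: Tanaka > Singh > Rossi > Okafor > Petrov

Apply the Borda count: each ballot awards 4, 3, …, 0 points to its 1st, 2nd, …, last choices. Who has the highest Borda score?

Borda scores:
  Rossi: 1 + 2 + 3 + 1 + 2 = 9
  Tanaka: 2 + 4 + 1 + 2 + 4 = 13
  Petrov: 0 + 0 + 4 + 4 + 0 = 8
  Singh: 4 + 3 + 2 + 3 + 3 = 15
  Okafor: 3 + 1 + 0 + 0 + 1 = 5
Singh has the highest total.

Singh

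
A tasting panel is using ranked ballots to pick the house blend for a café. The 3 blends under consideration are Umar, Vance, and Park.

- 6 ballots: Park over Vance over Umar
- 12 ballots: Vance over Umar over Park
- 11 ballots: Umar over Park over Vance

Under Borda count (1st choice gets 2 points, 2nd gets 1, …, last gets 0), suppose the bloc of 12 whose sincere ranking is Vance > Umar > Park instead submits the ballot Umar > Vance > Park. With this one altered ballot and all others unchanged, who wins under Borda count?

Borda totals with the altered ballot: Umar 46, Vance 18, Park 23.
The winner is unchanged: still Umar.

Umar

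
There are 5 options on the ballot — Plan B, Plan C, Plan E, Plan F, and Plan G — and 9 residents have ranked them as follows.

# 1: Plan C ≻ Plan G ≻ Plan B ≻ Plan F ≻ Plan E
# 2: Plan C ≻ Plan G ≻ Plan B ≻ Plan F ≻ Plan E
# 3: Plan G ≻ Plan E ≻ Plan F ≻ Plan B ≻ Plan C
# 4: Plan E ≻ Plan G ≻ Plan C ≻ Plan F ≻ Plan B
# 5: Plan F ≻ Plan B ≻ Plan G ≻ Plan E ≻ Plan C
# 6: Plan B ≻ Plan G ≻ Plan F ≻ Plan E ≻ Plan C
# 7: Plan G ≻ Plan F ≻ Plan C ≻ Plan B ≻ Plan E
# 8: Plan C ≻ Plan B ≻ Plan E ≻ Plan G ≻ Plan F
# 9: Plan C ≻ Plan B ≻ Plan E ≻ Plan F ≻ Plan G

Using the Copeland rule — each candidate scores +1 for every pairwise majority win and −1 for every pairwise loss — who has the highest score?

Pairwise results:
  Plan B vs Plan C: Plan C wins 6–3.
  Plan B vs Plan E: Plan B wins 7–2.
  Plan B vs Plan F: Plan B wins 5–4.
  Plan B vs Plan G: Plan G wins 5–4.
  Plan C vs Plan E: Plan C wins 5–4.
  Plan C vs Plan F: Plan C wins 5–4.
  Plan C vs Plan G: Plan G wins 5–4.
  Plan E vs Plan F: Plan F wins 5–4.
  Plan E vs Plan G: Plan G wins 6–3.
  Plan F vs Plan G: Plan G wins 7–2.
Copeland scores (wins − losses):
  Plan B: 2 − 2 = 0
  Plan C: 3 − 1 = 2
  Plan E: 0 − 4 = -4
  Plan F: 1 − 3 = -2
  Plan G: 4 − 0 = 4
Plan G has the best Copeland score.

Plan G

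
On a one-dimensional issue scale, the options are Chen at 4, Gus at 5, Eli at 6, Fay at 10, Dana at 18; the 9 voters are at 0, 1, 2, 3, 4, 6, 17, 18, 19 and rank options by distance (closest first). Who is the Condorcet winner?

With single-peaked preferences on a line, the Condorcet winner is the candidate closest to the median voter.
The median voter (position 4) is closest to Chen at 4.
Check: Chen vs Fay — voters closer to Chen: 6 of 9.

Chen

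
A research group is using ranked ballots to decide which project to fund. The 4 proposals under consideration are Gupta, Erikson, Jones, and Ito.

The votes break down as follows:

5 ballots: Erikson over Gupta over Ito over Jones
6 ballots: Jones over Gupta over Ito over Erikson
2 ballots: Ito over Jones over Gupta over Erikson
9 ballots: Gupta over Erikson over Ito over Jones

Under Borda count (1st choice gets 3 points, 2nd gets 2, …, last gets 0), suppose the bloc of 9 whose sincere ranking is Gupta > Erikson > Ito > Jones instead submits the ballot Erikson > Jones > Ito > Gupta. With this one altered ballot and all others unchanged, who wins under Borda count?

Borda totals with the altered ballot: Gupta 24, Erikson 42, Jones 40, Ito 26.
The switch changes the winner from Gupta to Erikson.

Erikson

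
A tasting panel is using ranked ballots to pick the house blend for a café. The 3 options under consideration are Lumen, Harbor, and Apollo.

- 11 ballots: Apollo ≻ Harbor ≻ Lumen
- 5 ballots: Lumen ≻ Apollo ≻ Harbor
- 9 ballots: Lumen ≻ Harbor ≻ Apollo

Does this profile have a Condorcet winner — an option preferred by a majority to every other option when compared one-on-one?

Head-to-head results (25 voters total):
Lumen vs Harbor: Lumen wins 14–11.
Lumen vs Apollo: Lumen wins 14–11.
Harbor vs Apollo: Apollo wins 16–9.
Lumen beats each rival — Harbor (14–11), Apollo (14–11) — so Lumen is the Condorcet winner.

Yes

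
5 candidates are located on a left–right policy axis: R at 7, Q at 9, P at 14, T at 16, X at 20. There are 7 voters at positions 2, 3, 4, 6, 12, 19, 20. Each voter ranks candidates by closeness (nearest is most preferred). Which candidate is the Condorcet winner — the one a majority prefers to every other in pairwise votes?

R

With single-peaked preferences on a line, the Condorcet winner is the candidate closest to the median voter.
The median voter (position 6) is closest to R at 7.
Check: R vs Q — voters closer to R: 4 of 7.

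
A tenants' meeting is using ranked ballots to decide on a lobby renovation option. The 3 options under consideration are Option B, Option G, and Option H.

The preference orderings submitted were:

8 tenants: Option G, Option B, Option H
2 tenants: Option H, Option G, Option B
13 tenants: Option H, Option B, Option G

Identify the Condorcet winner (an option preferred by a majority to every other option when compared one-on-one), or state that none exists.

Head-to-head results (23 voters total):
Option B vs Option G: Option B wins 13–10.
Option B vs Option H: Option H wins 15–8.
Option G vs Option H: Option H wins 15–8.
Option H beats each rival — Option B (15–8), Option G (15–8) — so Option H is the Condorcet winner.

Option H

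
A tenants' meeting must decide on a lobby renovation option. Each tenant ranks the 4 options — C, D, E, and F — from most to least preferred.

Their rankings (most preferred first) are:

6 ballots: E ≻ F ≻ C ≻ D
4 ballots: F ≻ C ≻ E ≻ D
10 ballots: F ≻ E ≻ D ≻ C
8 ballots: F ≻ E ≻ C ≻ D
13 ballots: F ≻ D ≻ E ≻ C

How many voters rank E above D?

28

Ballots ranking E above D: 6+4+10+8 = 28.
Ballots ranking D above E: 13.
So 28 of 41 voters prefer E to D.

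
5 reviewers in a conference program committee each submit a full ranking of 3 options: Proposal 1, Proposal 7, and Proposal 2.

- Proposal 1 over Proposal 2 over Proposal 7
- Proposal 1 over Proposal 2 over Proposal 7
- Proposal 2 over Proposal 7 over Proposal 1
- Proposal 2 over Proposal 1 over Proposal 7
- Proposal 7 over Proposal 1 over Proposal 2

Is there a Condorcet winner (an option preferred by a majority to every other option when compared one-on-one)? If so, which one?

Head-to-head results (5 voters total):
Proposal 1 vs Proposal 7: Proposal 1 wins 3–2.
Proposal 1 vs Proposal 2: Proposal 1 wins 3–2.
Proposal 7 vs Proposal 2: Proposal 2 wins 4–1.
Proposal 1 beats each rival — Proposal 7 (3–2), Proposal 2 (3–2) — so Proposal 1 is the Condorcet winner.

Proposal 1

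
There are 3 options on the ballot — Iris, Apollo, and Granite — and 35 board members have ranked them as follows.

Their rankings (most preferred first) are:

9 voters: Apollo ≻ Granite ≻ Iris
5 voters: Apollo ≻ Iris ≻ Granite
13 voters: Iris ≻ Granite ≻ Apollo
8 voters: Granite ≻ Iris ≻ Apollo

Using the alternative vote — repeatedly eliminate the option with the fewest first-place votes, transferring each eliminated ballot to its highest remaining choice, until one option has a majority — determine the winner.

Round 1: Apollo 14, Iris 13, Granite 8. Granite has the fewest and is eliminated.
Round 2: Iris 21, Apollo 14. Iris has a majority.

Iris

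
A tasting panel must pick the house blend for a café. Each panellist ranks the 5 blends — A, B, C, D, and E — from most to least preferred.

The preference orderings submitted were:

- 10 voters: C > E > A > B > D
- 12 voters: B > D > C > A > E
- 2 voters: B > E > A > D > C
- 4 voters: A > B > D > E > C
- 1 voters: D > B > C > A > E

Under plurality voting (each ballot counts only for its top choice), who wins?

First-place vote totals:
  A: 4
  B: 14
  C: 10
  D: 1
  E: 0
B has the most first-place votes.

B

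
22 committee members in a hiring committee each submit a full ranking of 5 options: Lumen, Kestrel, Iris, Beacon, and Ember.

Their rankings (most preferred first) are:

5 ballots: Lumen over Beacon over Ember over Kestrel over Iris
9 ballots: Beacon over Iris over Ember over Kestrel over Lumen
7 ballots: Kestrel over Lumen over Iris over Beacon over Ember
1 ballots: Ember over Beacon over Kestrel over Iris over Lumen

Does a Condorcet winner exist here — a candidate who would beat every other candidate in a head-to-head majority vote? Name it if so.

None — there is no Condorcet winner

Head-to-head results (22 voters total):
Lumen vs Kestrel: Kestrel wins 17–5.
Lumen vs Iris: Lumen wins 12–10.
Lumen vs Beacon: Lumen wins 12–10.
Lumen vs Ember: Lumen wins 12–10.
Kestrel vs Iris: Kestrel wins 13–9.
Kestrel vs Beacon: Beacon wins 15–7.
Kestrel vs Ember: Ember wins 15–7.
Iris vs Beacon: Beacon wins 15–7.
Iris vs Ember: Iris wins 16–6.
Beacon vs Ember: Beacon wins 21–1.
No candidate beats all others: Lumen beats Beacon beats Kestrel beats Lumen, a majority cycle.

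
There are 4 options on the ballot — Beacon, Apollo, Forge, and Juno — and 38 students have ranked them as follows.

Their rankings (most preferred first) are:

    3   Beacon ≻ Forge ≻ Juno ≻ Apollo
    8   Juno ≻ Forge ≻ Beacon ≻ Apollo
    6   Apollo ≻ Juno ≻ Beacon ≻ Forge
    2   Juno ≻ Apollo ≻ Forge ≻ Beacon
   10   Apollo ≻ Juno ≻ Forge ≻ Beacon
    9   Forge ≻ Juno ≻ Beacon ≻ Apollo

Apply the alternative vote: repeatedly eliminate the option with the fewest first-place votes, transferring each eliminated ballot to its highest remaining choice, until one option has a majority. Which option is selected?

Forge

Round 1: Apollo 16, Juno 10, Forge 9, Beacon 3. Beacon has the fewest and is eliminated.
Round 2: Apollo 16, Forge 12, Juno 10. Juno has the fewest and is eliminated.
Round 3: Forge 20, Apollo 18. Forge has a majority.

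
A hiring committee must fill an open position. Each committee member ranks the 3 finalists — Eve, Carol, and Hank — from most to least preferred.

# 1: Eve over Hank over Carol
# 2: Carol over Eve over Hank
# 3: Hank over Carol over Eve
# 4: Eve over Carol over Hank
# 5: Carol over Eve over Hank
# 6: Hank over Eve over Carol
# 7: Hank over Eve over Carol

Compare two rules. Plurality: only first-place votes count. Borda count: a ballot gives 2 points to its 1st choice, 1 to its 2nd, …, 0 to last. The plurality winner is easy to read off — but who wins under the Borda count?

Plurality first-place counts: Eve 2, Carol 2, Hank 3 → Hank.
Borda totals: Eve 8, Carol 6, Hank 7 → Eve.

Eve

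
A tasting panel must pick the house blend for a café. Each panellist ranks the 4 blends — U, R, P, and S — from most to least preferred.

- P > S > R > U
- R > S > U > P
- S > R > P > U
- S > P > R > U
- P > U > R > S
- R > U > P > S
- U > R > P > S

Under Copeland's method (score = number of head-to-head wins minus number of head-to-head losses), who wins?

Pairwise results:
  U vs R: R wins 5–2.
  U vs P: P wins 4–3.
  U vs S: S wins 4–3.
  R vs P: R wins 4–3.
  R vs S: R wins 4–3.
  P vs S: P wins 4–3.
Copeland scores (wins − losses):
  U: 0 − 3 = -3
  R: 3 − 0 = 3
  P: 2 − 1 = 1
  S: 1 − 2 = -1
R has the best Copeland score.

R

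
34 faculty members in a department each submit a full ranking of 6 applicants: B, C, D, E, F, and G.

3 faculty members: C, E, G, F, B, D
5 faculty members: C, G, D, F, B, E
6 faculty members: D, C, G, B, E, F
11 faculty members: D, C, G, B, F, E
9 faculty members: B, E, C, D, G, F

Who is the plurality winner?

First-place vote totals:
  B: 9
  C: 8
  D: 17
  E: 0
  F: 0
  G: 0
D has the most first-place votes.

D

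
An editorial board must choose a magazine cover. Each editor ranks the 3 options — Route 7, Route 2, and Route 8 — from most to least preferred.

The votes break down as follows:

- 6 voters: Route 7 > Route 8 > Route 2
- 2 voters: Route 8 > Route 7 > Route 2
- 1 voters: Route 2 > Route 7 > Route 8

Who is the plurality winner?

Route 7

First-place vote totals:
  Route 7: 6
  Route 2: 1
  Route 8: 2
Route 7 has the most first-place votes.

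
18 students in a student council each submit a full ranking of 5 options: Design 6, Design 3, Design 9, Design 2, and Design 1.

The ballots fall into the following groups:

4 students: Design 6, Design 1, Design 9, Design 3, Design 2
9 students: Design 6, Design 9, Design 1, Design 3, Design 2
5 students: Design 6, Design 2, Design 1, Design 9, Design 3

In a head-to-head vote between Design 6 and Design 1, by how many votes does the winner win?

Ballots ranking Design 6 above Design 1: 4+9+5 = 18.
Ballots ranking Design 1 above Design 6: 0.
Design 6 wins 18–0, a margin of 18.

18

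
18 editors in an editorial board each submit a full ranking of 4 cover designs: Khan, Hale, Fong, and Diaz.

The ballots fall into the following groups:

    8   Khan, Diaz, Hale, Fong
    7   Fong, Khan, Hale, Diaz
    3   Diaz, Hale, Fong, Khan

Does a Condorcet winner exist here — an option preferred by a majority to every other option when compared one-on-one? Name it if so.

Head-to-head results (18 voters total):
Khan vs Hale: Khan wins 15–3.
Khan vs Fong: Fong wins 10–8.
Khan vs Diaz: Khan wins 15–3.
Hale vs Fong: Hale wins 11–7.
Hale vs Diaz: Diaz wins 11–7.
Fong vs Diaz: Diaz wins 11–7.
No candidate beats all others: Khan beats Hale beats Fong beats Khan, a majority cycle.

No Condorcet winner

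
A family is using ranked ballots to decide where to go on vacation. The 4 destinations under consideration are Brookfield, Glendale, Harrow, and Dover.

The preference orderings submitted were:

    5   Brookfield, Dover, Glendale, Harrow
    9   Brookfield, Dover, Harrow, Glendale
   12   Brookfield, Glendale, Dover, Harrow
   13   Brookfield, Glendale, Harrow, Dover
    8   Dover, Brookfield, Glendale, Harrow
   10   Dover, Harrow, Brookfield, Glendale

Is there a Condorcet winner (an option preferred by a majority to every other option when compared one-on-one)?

Yes

Head-to-head results (57 voters total):
Brookfield vs Glendale: Brookfield wins 57–0.
Brookfield vs Harrow: Brookfield wins 47–10.
Brookfield vs Dover: Brookfield wins 39–18.
Glendale vs Harrow: Glendale wins 38–19.
Glendale vs Dover: Dover wins 32–25.
Harrow vs Dover: Dover wins 44–13.
Brookfield beats each rival — Glendale (57–0), Harrow (47–10), Dover (39–18) — so Brookfield is the Condorcet winner.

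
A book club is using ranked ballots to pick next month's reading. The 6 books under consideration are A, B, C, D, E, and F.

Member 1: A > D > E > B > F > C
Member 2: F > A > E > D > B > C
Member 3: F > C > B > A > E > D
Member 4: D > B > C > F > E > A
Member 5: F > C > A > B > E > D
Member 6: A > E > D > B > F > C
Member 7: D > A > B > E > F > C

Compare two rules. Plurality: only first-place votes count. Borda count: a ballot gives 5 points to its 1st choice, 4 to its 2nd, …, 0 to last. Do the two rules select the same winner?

Plurality first-place counts: A 2, B 0, C 0, D 2, E 0, F 3 → F.
Borda totals: A 23, B 17, C 11, D 19, E 15, F 20 → A.
The two rules disagree: plurality picks F, Borda picks A.

No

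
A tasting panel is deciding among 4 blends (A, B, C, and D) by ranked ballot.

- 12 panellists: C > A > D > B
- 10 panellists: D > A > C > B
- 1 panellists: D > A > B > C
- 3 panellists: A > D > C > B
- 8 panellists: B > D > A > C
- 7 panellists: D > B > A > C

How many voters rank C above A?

Ballots ranking C above A: 12.
Ballots ranking A above C: 10+1+3+8+7 = 29.
So 12 of 41 voters prefer C to A.

12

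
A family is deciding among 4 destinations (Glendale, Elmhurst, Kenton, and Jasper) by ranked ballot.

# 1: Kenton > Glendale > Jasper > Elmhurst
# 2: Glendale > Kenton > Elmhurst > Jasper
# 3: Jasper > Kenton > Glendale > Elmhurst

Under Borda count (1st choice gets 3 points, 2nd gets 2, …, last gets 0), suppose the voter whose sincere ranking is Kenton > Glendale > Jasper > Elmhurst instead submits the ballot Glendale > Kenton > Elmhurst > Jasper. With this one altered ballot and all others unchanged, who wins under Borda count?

Glendale

Borda totals with the altered ballot: Glendale 7, Elmhurst 2, Kenton 6, Jasper 3.
The switch changes the winner from Kenton to Glendale.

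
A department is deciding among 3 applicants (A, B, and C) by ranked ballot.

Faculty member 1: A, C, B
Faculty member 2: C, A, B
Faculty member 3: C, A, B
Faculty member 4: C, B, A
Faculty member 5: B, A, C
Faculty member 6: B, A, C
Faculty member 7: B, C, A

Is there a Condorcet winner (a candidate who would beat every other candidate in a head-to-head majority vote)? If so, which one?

C

Head-to-head results (7 voters total):
A vs B: B wins 4–3.
A vs C: C wins 4–3.
B vs C: C wins 4–3.
C beats each rival — A (4–3), B (4–3) — so C is the Condorcet winner.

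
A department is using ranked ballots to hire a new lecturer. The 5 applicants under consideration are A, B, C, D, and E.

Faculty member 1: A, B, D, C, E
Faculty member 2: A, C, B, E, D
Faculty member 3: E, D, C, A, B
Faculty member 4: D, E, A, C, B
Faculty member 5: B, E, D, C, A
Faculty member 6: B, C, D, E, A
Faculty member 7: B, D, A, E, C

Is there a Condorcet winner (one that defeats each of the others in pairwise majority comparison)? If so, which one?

Head-to-head results (7 voters total):
A vs B: A wins 4–3.
A vs C: A wins 4–3.
A vs D: D wins 5–2.
A vs E: E wins 4–3.
B vs C: B wins 4–3.
B vs D: B wins 5–2.
B vs E: B wins 5–2.
C vs D: D wins 5–2.
C vs E: E wins 4–3.
D vs E: D wins 4–3.
No candidate beats all others: A beats B beats D beats A, a majority cycle.

None — there is no Condorcet winner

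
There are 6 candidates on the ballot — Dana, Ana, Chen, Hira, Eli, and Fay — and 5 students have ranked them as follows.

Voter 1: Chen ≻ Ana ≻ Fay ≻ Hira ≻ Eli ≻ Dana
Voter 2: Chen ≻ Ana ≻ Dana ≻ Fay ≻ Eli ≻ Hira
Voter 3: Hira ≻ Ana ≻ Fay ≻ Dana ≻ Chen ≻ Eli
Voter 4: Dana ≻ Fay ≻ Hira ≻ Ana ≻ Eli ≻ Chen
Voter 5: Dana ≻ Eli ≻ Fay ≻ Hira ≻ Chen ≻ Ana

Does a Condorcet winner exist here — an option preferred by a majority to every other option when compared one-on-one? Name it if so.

Head-to-head results (5 voters total):
Dana vs Ana: Ana wins 3–2.
Dana vs Chen: Dana wins 3–2.
Dana vs Hira: Dana wins 3–2.
Dana vs Eli: Dana wins 4–1.
Dana vs Fay: Dana wins 3–2.
Ana vs Chen: Chen wins 3–2.
Ana vs Hira: Hira wins 3–2.
Ana vs Eli: Ana wins 4–1.
Ana vs Fay: Ana wins 3–2.
Chen vs Hira: Hira wins 3–2.
Chen vs Eli: Chen wins 3–2.
Chen vs Fay: Fay wins 3–2.
Hira vs Eli: Hira wins 3–2.
Hira vs Fay: Fay wins 4–1.
Eli vs Fay: Fay wins 4–1.
No candidate beats all others: Dana beats Chen beats Ana beats Dana, a majority cycle.

None — there is no Condorcet winner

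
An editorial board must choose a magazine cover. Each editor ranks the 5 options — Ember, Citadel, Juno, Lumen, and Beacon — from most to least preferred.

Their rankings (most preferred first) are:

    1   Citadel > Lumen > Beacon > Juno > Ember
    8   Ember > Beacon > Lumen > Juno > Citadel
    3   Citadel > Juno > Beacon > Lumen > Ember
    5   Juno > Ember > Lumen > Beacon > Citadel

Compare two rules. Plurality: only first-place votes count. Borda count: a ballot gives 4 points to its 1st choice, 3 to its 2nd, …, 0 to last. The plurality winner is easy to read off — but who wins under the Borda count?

Plurality first-place counts: Ember 8, Citadel 4, Juno 5, Lumen 0, Beacon 0 → Ember.
Borda totals: Ember 47, Citadel 16, Juno 38, Lumen 32, Beacon 37 → Ember.

Ember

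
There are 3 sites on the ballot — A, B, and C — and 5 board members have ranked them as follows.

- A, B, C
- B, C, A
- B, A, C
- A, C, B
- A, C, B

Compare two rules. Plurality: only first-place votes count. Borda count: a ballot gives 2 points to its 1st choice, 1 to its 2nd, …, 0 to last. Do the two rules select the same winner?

Plurality first-place counts: A 3, B 2, C 0 → A.
Borda totals: A 7, B 5, C 3 → A.
The two rules agree on A.

Yes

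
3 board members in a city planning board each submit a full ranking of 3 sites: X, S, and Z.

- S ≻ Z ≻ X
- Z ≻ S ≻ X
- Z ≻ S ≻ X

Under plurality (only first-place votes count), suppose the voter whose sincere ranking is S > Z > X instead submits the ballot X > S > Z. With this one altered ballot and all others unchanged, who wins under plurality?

First-place totals with the altered ballot: X 1, S 0, Z 2.
The winner is unchanged: still Z.

Z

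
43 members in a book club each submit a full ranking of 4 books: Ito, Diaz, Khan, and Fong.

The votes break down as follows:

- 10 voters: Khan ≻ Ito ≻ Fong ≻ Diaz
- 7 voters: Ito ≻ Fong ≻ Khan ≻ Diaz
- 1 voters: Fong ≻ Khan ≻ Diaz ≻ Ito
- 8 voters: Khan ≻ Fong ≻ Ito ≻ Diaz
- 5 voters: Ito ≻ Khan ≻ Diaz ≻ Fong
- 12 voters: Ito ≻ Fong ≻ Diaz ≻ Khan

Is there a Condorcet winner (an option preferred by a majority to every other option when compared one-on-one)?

Head-to-head results (43 voters total):
Ito vs Diaz: Ito wins 42–1.
Ito vs Khan: Ito wins 24–19.
Ito vs Fong: Ito wins 34–9.
Diaz vs Khan: Khan wins 31–12.
Diaz vs Fong: Fong wins 38–5.
Khan vs Fong: Khan wins 23–20.
Ito beats each rival — Diaz (42–1), Khan (24–19), Fong (34–9) — so Ito is the Condorcet winner.

Yes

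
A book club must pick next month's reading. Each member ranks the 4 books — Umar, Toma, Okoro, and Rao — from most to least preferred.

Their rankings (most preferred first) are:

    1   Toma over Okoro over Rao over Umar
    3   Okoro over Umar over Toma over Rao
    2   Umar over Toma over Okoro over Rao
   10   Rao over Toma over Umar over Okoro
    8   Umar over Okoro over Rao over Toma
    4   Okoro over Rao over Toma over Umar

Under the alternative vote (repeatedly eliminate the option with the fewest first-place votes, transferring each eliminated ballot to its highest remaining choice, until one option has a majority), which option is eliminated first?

Toma

Round 1: Umar 10, Rao 10, Okoro 7, Toma 1. Toma has the fewest and is eliminated.
Round 2: Umar 10, Rao 10, Okoro 8. Okoro has the fewest and is eliminated.
Round 3: Rao 15, Umar 13. Rao has a majority.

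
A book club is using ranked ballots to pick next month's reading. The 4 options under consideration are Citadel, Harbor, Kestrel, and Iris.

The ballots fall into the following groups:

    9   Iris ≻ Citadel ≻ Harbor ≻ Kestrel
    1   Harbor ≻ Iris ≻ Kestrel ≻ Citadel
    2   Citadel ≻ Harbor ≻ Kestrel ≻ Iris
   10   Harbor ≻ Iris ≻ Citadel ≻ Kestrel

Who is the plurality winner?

First-place vote totals:
  Citadel: 2
  Harbor: 11
  Kestrel: 0
  Iris: 9
Harbor has the most first-place votes.

Harbor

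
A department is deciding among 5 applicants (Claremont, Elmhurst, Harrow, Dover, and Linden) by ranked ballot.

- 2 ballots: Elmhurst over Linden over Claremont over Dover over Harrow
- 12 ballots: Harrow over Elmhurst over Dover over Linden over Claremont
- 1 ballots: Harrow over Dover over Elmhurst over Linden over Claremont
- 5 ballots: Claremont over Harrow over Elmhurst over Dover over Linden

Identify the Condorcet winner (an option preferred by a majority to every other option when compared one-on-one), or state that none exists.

Head-to-head results (20 voters total):
Claremont vs Elmhurst: Elmhurst wins 15–5.
Claremont vs Harrow: Harrow wins 13–7.
Claremont vs Dover: Dover wins 13–7.
Claremont vs Linden: Linden wins 15–5.
Elmhurst vs Harrow: Harrow wins 18–2.
Elmhurst vs Dover: Elmhurst wins 19–1.
Elmhurst vs Linden: Elmhurst wins 20–0.
Harrow vs Dover: Harrow wins 18–2.
Harrow vs Linden: Harrow wins 18–2.
Dover vs Linden: Dover wins 18–2.
Harrow beats each rival — Claremont (13–7), Elmhurst (18–2), Dover (18–2), Linden (18–2) — so Harrow is the Condorcet winner.

Harrow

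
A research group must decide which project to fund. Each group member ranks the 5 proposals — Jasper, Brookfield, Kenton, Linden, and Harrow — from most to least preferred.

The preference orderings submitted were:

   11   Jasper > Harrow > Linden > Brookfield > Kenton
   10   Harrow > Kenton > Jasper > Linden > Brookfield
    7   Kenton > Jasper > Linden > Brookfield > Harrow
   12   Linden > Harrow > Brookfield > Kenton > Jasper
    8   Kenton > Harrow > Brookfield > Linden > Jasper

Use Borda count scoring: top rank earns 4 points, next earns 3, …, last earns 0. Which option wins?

Harrow

Borda scores:
  Jasper: 11·4 + 10·2 + 7·3 + 12·0 + 8·0 = 85
  Brookfield: 11·1 + 10·0 + 7·1 + 12·2 + 8·2 = 58
  Kenton: 11·0 + 10·3 + 7·4 + 12·1 + 8·4 = 102
  Linden: 11·2 + 10·1 + 7·2 + 12·4 + 8·1 = 102
  Harrow: 11·3 + 10·4 + 7·0 + 12·3 + 8·3 = 133
Harrow has the highest total.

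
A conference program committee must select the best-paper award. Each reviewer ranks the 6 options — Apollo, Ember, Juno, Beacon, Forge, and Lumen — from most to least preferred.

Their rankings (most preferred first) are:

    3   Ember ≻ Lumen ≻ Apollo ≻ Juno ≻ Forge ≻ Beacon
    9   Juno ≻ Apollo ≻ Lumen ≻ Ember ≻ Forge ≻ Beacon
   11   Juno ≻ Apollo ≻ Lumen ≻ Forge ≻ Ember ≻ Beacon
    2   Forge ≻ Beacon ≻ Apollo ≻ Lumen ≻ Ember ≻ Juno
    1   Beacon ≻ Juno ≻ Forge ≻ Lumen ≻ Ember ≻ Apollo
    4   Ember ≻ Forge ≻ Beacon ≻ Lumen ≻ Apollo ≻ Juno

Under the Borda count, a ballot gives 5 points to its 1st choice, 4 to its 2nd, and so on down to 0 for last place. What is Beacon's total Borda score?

25

Borda scores:
  Apollo: 3·3 + 9·4 + 11·4 + 2·3 + 0 + 4·1 = 99
  Ember: 3·5 + 9·2 + 11·1 + 2·1 + 1 + 4·5 = 67
  Juno: 3·2 + 9·5 + 11·5 + 2·0 + 4 + 4·0 = 110
  Beacon: 3·0 + 9·0 + 11·0 + 2·4 + 5 + 4·3 = 25
  Forge: 3·1 + 9·1 + 11·2 + 2·5 + 3 + 4·4 = 63
  Lumen: 3·4 + 9·3 + 11·3 + 2·2 + 2 + 4·2 = 86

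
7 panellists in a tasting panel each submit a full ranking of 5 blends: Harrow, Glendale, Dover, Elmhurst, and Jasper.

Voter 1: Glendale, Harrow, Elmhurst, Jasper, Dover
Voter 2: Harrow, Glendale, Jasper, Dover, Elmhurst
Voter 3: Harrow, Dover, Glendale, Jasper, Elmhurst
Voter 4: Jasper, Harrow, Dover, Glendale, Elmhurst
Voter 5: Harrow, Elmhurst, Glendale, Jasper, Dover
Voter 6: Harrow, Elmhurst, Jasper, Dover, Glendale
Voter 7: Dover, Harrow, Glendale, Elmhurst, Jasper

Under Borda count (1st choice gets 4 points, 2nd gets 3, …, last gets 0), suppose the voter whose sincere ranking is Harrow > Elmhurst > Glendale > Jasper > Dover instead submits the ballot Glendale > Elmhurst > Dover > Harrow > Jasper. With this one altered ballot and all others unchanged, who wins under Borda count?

Harrow

Borda totals with the altered ballot: Harrow 22, Glendale 16, Dover 13, Elmhurst 9, Jasper 10.
The winner is unchanged: still Harrow.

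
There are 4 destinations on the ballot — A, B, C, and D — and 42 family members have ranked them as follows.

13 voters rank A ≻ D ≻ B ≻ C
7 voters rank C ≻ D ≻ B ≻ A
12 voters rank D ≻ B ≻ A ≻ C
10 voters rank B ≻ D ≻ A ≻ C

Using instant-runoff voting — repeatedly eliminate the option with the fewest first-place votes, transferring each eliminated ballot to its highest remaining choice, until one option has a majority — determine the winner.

Round 1: A 13, D 12, B 10, C 7. C has the fewest and is eliminated.
Round 2: D 19, A 13, B 10. B has the fewest and is eliminated.
Round 3: D 29, A 13. D has a majority.

D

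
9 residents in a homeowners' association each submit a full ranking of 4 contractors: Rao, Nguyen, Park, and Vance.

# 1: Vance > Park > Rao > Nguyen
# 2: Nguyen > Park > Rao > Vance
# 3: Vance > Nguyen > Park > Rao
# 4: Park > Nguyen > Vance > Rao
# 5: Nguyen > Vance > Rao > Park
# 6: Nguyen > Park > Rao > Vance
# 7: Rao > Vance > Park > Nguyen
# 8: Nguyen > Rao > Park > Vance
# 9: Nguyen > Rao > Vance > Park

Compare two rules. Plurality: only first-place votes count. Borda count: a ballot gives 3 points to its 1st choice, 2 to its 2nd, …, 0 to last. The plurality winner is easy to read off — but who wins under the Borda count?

Plurality first-place counts: Rao 1, Nguyen 5, Park 1, Vance 2 → Nguyen.
Borda totals: Rao 11, Nguyen 19, Park 12, Vance 12 → Nguyen.

Nguyen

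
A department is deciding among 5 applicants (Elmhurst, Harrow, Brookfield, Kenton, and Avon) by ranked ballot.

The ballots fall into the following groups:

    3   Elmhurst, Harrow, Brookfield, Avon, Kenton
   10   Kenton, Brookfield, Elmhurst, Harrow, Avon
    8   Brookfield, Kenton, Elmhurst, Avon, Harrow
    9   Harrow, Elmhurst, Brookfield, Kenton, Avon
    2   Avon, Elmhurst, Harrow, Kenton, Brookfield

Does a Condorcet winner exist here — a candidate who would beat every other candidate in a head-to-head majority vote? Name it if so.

Head-to-head results (32 voters total):
Elmhurst vs Harrow: Elmhurst wins 23–9.
Elmhurst vs Brookfield: Brookfield wins 18–14.
Elmhurst vs Kenton: Kenton wins 18–14.
Elmhurst vs Avon: Elmhurst wins 30–2.
Harrow vs Brookfield: Brookfield wins 18–14.
Harrow vs Kenton: Kenton wins 18–14.
Harrow vs Avon: Harrow wins 22–10.
Brookfield vs Kenton: Brookfield wins 20–12.
Brookfield vs Avon: Brookfield wins 30–2.
Kenton vs Avon: Kenton wins 27–5.
Brookfield beats each rival — Elmhurst (18–14), Harrow (18–14), Kenton (20–12), Avon (30–2) — so Brookfield is the Condorcet winner.

Brookfield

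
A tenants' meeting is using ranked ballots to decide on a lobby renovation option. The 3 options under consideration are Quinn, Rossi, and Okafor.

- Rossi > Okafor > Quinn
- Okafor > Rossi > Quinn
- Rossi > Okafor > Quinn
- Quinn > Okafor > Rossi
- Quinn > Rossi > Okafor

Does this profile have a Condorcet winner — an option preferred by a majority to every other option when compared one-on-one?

Yes

Head-to-head results (5 voters total):
Quinn vs Rossi: Rossi wins 3–2.
Quinn vs Okafor: Okafor wins 3–2.
Rossi vs Okafor: Rossi wins 3–2.
Rossi beats each rival — Quinn (3–2), Okafor (3–2) — so Rossi is the Condorcet winner.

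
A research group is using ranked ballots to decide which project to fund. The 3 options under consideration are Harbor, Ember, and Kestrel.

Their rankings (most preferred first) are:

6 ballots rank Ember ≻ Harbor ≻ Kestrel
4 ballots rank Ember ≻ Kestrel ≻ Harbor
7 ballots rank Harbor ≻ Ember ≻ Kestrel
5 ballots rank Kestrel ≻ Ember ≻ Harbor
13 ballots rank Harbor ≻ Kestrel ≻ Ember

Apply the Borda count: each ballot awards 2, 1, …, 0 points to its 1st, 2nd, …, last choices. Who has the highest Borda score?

Borda scores:
  Harbor: 6·1 + 4·0 + 7·2 + 5·0 + 13·2 = 46
  Ember: 6·2 + 4·2 + 7·1 + 5·1 + 13·0 = 32
  Kestrel: 6·0 + 4·1 + 7·0 + 5·2 + 13·1 = 27
Harbor has the highest total.

Harbor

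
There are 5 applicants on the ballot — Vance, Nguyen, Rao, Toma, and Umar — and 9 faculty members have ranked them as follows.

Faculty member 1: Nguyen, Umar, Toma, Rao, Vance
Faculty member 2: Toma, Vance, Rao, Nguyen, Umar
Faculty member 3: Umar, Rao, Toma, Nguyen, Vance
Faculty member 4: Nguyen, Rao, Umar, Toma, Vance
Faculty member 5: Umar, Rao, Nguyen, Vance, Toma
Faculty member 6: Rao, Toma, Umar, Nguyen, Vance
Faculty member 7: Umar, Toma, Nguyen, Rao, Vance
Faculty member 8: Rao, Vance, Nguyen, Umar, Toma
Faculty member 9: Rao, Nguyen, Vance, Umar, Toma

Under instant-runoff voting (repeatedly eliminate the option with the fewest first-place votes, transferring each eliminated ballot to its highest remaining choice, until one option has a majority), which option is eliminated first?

Vance

Round 1: Rao 3, Umar 3, Nguyen 2, Toma 1, Vance 0. Vance has the fewest and is eliminated.
Round 2: Rao 3, Umar 3, Nguyen 2, Toma 1. Toma has the fewest and is eliminated.
Round 3: Rao 4, Umar 3, Nguyen 2. Nguyen has the fewest and is eliminated.
Round 4: Rao 5, Umar 4. Rao has a majority.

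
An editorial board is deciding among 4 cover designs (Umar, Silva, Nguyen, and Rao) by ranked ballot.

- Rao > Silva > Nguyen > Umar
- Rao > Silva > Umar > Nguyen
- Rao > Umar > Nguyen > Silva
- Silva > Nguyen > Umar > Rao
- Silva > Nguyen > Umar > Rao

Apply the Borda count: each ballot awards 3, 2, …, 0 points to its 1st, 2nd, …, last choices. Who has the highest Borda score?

Silva

Borda scores:
  Umar: 0 + 1 + 2 + 1 + 1 = 5
  Silva: 2 + 2 + 0 + 3 + 3 = 10
  Nguyen: 1 + 0 + 1 + 2 + 2 = 6
  Rao: 3 + 3 + 3 + 0 + 0 = 9
Silva has the highest total.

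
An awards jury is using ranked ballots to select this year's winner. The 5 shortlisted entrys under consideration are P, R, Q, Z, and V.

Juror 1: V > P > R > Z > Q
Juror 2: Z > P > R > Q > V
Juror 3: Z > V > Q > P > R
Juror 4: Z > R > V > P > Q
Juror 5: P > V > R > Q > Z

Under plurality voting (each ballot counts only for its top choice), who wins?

Z

First-place vote totals:
  P: 1
  R: 0
  Q: 0
  Z: 3
  V: 1
Z has the most first-place votes.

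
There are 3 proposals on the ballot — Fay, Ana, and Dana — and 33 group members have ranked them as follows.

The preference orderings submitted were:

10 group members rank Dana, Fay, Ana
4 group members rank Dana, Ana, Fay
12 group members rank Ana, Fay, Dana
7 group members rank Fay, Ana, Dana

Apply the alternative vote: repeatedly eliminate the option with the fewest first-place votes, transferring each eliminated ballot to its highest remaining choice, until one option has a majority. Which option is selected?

Round 1: Dana 14, Ana 12, Fay 7. Fay has the fewest and is eliminated.
Round 2: Ana 19, Dana 14. Ana has a majority.

Ana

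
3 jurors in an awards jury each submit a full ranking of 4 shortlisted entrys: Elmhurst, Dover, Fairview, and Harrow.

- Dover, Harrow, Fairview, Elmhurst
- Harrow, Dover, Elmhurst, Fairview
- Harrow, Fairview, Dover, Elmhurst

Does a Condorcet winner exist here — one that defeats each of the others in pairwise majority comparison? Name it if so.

Harrow

Head-to-head results (3 voters total):
Elmhurst vs Dover: Dover wins 3–0.
Elmhurst vs Fairview: Fairview wins 2–1.
Elmhurst vs Harrow: Harrow wins 3–0.
Dover vs Fairview: Dover wins 2–1.
Dover vs Harrow: Harrow wins 2–1.
Fairview vs Harrow: Harrow wins 3–0.
Harrow beats each rival — Elmhurst (3–0), Dover (2–1), Fairview (3–0) — so Harrow is the Condorcet winner.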